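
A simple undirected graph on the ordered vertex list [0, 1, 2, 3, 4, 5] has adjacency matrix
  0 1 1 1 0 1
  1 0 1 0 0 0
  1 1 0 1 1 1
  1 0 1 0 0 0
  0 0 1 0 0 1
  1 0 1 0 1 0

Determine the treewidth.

A width-2 tree decomposition is:
Bags: B1 = {0, 2, 5}  B2 = {2, 4, 5}  B3 = {0, 2, 3}  B4 = {0, 1, 2}
Tree: B1–B2, B1–B3, B1–B4
The largest bag has 3 vertices, giving width 2; this decomposition certifies tw(G) ≤ 2. For the lower bound, the 3 vertices {0, 1, 2} are pairwise adjacent, and any tree decomposition puts a clique entirely inside one bag — forcing width ≥ 2. The upper and lower bounds meet at 2, so that is the treewidth.

2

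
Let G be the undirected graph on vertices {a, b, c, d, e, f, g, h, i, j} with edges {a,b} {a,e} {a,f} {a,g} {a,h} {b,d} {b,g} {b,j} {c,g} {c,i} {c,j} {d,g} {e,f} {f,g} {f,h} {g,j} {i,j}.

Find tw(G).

2

A width-2 tree decomposition is:
Bags: B1 = {a, f, g}  B2 = {a, b, g}  B3 = {a, f, h}  B4 = {b, d, g}  B5 = {b, g, j}  B6 = {a, e, f}  B7 = {c, g, j}  B8 = {c, i, j}
Tree: B1–B2, B1–B3, B2–B4, B4–B5, B1–B6, B5–B7, B7–B8
Each bag holds 3 vertices, so the decomposition has width 2, which upper-bounds the treewidth. On the other hand G contains the 3-clique {c, g, j}. A clique must lie in a single bag of any decomposition, so no decomposition can have width below 2. The upper and lower bounds meet at 2, so that is the treewidth.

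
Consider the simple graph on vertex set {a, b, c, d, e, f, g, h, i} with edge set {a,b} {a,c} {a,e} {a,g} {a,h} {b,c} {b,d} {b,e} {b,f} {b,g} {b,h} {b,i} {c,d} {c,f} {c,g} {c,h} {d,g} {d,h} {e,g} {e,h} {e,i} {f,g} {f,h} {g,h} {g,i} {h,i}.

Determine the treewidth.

A width-4 tree decomposition is:
Bags: B1 = {a, b, e, g, h}  B2 = {a, b, c, g, h}  B3 = {b, e, g, h, i}  B4 = {b, c, d, g, h}  B5 = {b, c, f, g, h}
Tree: B1–B2, B1–B3, B2–B4, B2–B5
Every bag has size at most 5, so the width is 5 − 1 = 4 and tw(G) ≤ 4. Conversely, {a, b, e, g, h} is a clique of size 5, and the vertices of any clique must share a bag in every tree decomposition; so some bag has ≥ 5 vertices and tw(G) ≥ 4. Therefore the treewidth is 4.

4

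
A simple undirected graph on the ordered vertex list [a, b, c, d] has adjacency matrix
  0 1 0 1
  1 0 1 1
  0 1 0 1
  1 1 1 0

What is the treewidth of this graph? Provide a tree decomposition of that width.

Every bag has size at most 3, so the width is 3 − 1 = 2 and tw(G) ≤ 2. For the lower bound, the 3 vertices {b, c, d} are pairwise adjacent, and any tree decomposition puts a clique entirely inside one bag — forcing width ≥ 2. Therefore the treewidth is 2.

Treewidth 2.
One optimal decomposition is:
Bags: B1 = {b, c, d}  B2 = {a, b, d}
Tree: B1–B2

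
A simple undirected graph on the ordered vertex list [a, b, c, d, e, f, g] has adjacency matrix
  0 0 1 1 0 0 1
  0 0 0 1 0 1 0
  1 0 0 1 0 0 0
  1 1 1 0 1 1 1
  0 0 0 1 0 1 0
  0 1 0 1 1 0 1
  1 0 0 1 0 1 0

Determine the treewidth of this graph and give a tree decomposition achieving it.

Treewidth 2.
Bags: B1 = {d, e, f}  B2 = {b, d, f}  B3 = {d, f, g}  B4 = {a, d, g}  B5 = {a, c, d}
Tree: B1–B2, B1–B3, B3–B4, B4–B5

Each bag holds 3 vertices, so the decomposition has width 2, which upper-bounds the treewidth. For the lower bound, the 3 vertices {a, d, g} are pairwise adjacent, and any tree decomposition puts a clique entirely inside one bag — forcing width ≥ 2. Combining the bounds, tw(G) = 2.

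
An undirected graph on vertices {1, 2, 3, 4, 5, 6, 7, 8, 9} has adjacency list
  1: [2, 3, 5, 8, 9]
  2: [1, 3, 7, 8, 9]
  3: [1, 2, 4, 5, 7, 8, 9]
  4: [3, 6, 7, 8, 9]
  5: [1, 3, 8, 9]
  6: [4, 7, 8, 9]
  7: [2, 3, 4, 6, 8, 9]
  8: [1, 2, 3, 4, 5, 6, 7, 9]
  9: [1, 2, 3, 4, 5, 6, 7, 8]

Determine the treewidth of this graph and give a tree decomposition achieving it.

Every bag has size at most 5, so the width is 5 − 1 = 4 and tw(G) ≤ 4. For the lower bound, the 5 vertices {1, 2, 3, 8, 9} are pairwise adjacent, and any tree decomposition puts a clique entirely inside one bag — forcing width ≥ 4. The upper and lower bounds meet at 4, so that is the treewidth.

Treewidth 4.
One optimal decomposition is:
Bags: B1 = {2, 3, 7, 8, 9}  B2 = {1, 2, 3, 8, 9}  B3 = {3, 4, 7, 8, 9}  B4 = {4, 6, 7, 8, 9}  B5 = {1, 3, 5, 8, 9}
Tree: B1–B2, B1–B3, B3–B4, B2–B5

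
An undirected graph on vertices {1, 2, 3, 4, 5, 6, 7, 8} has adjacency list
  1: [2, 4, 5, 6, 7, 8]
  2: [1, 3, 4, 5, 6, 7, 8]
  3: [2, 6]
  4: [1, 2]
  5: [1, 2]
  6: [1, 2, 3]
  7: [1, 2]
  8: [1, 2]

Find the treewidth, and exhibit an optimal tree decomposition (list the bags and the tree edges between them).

Treewidth 2.
Bags: B1 = {1, 2, 4}  B2 = {1, 2, 6}  B3 = {1, 2, 5}  B4 = {1, 2, 8}  B5 = {1, 2, 7}  B6 = {2, 3, 6}
Tree: B1–B2, B2–B3, B3–B4, B2–B5, B2–B6

Each bag holds 3 vertices, so the decomposition has width 2, which upper-bounds the treewidth. Conversely, {1, 2, 4} is a clique of size 3, and the vertices of any clique must share a bag in every tree decomposition; so some bag has ≥ 3 vertices and tw(G) ≥ 2. Hence tw(G) = 2 exactly.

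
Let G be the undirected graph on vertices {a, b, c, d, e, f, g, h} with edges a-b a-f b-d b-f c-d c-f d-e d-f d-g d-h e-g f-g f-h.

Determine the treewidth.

A width-2 tree decomposition is:
Bags: B1 = {b, d, f}  B2 = {d, f, h}  B3 = {a, b, f}  B4 = {c, d, f}  B5 = {d, f, g}  B6 = {d, e, g}
Tree: B1–B2, B1–B3, B1–B4, B4–B5, B5–B6
The largest bag has 3 vertices, giving width 2; this decomposition certifies tw(G) ≤ 2. On the other hand G contains the 3-clique {d, e, g}. A clique must lie in a single bag of any decomposition, so no decomposition can have width below 2. Therefore the treewidth is 2.

2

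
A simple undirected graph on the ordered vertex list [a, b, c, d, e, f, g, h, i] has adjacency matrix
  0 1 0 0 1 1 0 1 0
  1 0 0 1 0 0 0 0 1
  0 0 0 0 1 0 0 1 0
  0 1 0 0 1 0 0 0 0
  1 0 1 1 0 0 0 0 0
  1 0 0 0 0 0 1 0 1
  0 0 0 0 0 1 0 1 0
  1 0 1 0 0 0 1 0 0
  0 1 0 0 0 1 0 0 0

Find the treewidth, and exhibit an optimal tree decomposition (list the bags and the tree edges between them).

Treewidth 3.
One optimal decomposition is:
Bags: B1 = {c, e, g, h}  B2 = {a, e, g, h}  B3 = {a, e, f, g}  B4 = {a, d, e, f}  B5 = {a, b, d, f}  B6 = {b, d, f, i}
Tree: B1–B2, B2–B3, B3–B4, B4–B5, B5–B6

Every bag has size at most 4, so the width is 4 − 1 = 3 and tw(G) ≤ 3. For the lower bound: the 4 vertex sets {c,g,h}, {e}, {a}, {b,d,f,i} are disjoint, each induces a connected subgraph, and every pair is joined by at least one edge of G. Contracting each set to a single vertex therefore yields K_{4} as a minor, and since treewidth is minor-monotone, tw(G) ≥ tw(K_{4}) = 3. Therefore the treewidth is 3.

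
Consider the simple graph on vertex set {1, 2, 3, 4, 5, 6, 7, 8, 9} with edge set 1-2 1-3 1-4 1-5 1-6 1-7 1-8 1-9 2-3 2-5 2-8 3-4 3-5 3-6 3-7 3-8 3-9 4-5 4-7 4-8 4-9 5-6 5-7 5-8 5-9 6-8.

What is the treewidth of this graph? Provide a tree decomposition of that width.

Treewidth 4.
One such decomposition:
Bags: B1 = {1, 3, 4, 5, 8}  B2 = {1, 3, 4, 5, 9}  B3 = {1, 3, 5, 6, 8}  B4 = {1, 2, 3, 5, 8}  B5 = {1, 3, 4, 5, 7}
Tree: B1–B2, B1–B3, B1–B4, B1–B5

Every bag has size at most 5, so the width is 5 − 1 = 4 and tw(G) ≤ 4. For the lower bound, the 5 vertices {1, 2, 3, 5, 8} are pairwise adjacent, and any tree decomposition puts a clique entirely inside one bag — forcing width ≥ 4. The upper and lower bounds meet at 4, so that is the treewidth.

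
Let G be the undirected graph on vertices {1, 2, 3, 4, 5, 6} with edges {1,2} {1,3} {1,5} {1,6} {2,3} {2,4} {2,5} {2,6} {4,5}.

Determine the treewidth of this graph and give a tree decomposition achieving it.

The largest bag has 3 vertices, giving width 2; this decomposition certifies tw(G) ≤ 2. On the other hand G contains the 3-clique {1, 2, 3}. A clique must lie in a single bag of any decomposition, so no decomposition can have width below 2. Therefore the treewidth is 2.

Treewidth 2.
One such decomposition:
Bags: B1 = {1, 2, 6}  B2 = {1, 2, 3}  B3 = {1, 2, 5}  B4 = {2, 4, 5}
Tree: B1–B2, B1–B3, B3–B4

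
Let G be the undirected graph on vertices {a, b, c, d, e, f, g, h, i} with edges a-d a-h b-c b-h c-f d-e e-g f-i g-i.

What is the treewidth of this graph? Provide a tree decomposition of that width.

Each bag holds 3 vertices, so the decomposition has width 2, which upper-bounds the treewidth. The edges f–c–b–h–a–d–e–g–i–f form a cycle, so G is not a tree and its treewidth is at least 2. The upper and lower bounds meet at 2, so that is the treewidth.

Treewidth 2.
One such decomposition:
Bags: B1 = {b, c, f}  B2 = {b, f, h}  B3 = {a, f, h}  B4 = {a, d, f}  B5 = {d, e, f}  B6 = {e, f, g}  B7 = {f, g, i}
Tree: B1–B2, B2–B3, B3–B4, B4–B5, B5–B6, B6–B7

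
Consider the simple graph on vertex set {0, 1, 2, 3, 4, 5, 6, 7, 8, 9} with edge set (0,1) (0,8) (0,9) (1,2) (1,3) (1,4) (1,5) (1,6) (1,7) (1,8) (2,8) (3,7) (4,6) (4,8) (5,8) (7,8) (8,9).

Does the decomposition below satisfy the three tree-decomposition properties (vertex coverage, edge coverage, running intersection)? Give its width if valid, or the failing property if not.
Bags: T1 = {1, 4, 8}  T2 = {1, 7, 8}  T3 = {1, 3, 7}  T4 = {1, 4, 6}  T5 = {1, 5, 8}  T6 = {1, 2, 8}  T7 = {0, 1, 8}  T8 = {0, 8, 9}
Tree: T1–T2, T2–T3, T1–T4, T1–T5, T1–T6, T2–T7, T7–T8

Yes; width 2.

Checking the three conditions: (i) the bags cover all of {0, 1, 2, 3, 4, 5, 6, 7, 8, 9}; (ii) for each edge, some bag contains both endpoints; (iii) the bags containing any fixed vertex form a subtree. All hold, so the decomposition is valid with width 3 − 1 = 2.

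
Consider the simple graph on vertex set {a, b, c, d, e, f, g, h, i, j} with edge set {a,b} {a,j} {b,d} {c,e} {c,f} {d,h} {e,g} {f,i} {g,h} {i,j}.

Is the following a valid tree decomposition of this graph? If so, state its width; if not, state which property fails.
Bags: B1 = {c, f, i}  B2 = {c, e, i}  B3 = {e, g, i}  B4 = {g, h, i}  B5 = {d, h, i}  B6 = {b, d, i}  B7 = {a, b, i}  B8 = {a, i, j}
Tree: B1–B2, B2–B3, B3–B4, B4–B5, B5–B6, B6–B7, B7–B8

Every vertex of G appears in some bag (union = {a, b, c, d, e, f, g, h, i, j}); every edge is covered by a bag; and for each vertex v the set of bags containing v is connected in the bag tree. The decomposition is therefore valid. The largest bag has 3 vertices, so the width is 2.

Yes; width 2.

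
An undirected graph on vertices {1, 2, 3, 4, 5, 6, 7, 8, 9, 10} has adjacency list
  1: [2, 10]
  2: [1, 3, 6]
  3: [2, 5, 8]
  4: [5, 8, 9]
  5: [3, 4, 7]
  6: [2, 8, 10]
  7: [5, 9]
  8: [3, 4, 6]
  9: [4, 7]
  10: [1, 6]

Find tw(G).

A width-2 tree decomposition is:
Bags: B1 = {1, 2, 10}  B2 = {2, 6, 10}  B3 = {2, 3, 6}  B4 = {3, 6, 8}  B5 = {3, 5, 8}  B6 = {4, 5, 8}  B7 = {4, 5, 7}  B8 = {4, 7, 9}
Tree: B1–B2, B2–B3, B3–B4, B4–B5, B5–B6, B6–B7, B7–B8
Each bag holds 3 vertices, so the decomposition has width 2, which upper-bounds the treewidth. The edges 1–10–6–2–1 form a cycle, so G is not a tree and its treewidth is at least 2. Therefore the treewidth is 2.

2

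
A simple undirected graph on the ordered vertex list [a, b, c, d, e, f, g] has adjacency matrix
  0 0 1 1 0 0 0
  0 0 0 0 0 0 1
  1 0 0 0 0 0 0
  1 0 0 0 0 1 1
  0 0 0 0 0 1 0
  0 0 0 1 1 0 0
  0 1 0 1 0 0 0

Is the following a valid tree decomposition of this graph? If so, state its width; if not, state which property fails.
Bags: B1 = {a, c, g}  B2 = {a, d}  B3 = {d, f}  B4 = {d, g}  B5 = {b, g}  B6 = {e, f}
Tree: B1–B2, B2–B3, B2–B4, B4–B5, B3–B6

No — bags containing vertex g are not connected in the tree.

A tree decomposition must satisfy three properties: every vertex lies in some bag; for every edge, both endpoints lie together in some bag; and for every vertex, the bags containing it form a connected subtree. Here bags containing vertex g are not connected in the tree, so the decomposition is invalid.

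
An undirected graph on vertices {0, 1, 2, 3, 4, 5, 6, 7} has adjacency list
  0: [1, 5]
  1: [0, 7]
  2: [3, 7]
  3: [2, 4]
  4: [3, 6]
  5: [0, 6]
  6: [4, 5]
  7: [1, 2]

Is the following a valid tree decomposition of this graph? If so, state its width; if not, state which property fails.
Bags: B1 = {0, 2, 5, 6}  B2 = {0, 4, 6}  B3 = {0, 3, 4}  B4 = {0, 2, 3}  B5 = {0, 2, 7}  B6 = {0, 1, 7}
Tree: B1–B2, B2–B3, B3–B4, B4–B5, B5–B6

No — bags containing vertex 2 are not connected in the tree.

A tree decomposition must satisfy three properties: every vertex lies in some bag; for every edge, both endpoints lie together in some bag; and for every vertex, the bags containing it form a connected subtree. Here bags containing vertex 2 are not connected in the tree, so the decomposition is invalid.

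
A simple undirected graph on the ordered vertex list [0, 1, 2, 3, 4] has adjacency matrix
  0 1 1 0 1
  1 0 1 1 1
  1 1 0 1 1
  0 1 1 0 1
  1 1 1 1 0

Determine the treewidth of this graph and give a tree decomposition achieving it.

Treewidth 3.
One such decomposition:
Bags: B1 = {1, 2, 3, 4}  B2 = {0, 1, 2, 4}
Tree: B1–B2

Every bag has size at most 4, so the width is 4 − 1 = 3 and tw(G) ≤ 3. On the other hand G contains the 4-clique {0, 1, 2, 4}. A clique must lie in a single bag of any decomposition, so no decomposition can have width below 3. Hence tw(G) = 3 exactly.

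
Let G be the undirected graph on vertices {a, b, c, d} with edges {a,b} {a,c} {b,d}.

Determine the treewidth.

1

A width-1 tree decomposition is:
Bags: B1 = {a, c}  B2 = {a, b}  B3 = {b, d}
Tree: B1–B2, B2–B3
Every bag has size at most 2, so the width is 2 − 1 = 1 and tw(G) ≤ 1. G has an edge, so its treewidth is at least 1. The upper and lower bounds meet at 1, so that is the treewidth.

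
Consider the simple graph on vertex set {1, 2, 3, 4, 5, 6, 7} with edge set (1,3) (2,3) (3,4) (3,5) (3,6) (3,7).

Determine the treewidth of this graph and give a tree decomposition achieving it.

Every bag has size at most 2, so the width is 2 − 1 = 1 and tw(G) ≤ 1. Since G has at least one edge (e.g. 3–5), it is not an edgeless graph, so tw(G) ≥ 1. Therefore the treewidth is 1.

Treewidth 1.
Bags: B1 = {3, 5}  B2 = {3, 7}  B3 = {3, 6}  B4 = {2, 3}  B5 = {1, 3}  B6 = {3, 4}
Tree: B1–B2, B2–B3, B1–B4, B4–B5, B5–B6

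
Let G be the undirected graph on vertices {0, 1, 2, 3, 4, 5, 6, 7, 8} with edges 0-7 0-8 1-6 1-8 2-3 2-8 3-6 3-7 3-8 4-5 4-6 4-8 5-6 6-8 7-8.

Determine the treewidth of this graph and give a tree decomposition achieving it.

Treewidth 2.
One optimal decomposition is:
Bags: B1 = {4, 6, 8}  B2 = {3, 6, 8}  B3 = {2, 3, 8}  B4 = {3, 7, 8}  B5 = {4, 5, 6}  B6 = {0, 7, 8}  B7 = {1, 6, 8}
Tree: B1–B2, B2–B3, B3–B4, B1–B5, B4–B6, B2–B7

Each bag holds 3 vertices, so the decomposition has width 2, which upper-bounds the treewidth. Conversely, {0, 7, 8} is a clique of size 3, and the vertices of any clique must share a bag in every tree decomposition; so some bag has ≥ 3 vertices and tw(G) ≥ 2. The upper and lower bounds meet at 2, so that is the treewidth.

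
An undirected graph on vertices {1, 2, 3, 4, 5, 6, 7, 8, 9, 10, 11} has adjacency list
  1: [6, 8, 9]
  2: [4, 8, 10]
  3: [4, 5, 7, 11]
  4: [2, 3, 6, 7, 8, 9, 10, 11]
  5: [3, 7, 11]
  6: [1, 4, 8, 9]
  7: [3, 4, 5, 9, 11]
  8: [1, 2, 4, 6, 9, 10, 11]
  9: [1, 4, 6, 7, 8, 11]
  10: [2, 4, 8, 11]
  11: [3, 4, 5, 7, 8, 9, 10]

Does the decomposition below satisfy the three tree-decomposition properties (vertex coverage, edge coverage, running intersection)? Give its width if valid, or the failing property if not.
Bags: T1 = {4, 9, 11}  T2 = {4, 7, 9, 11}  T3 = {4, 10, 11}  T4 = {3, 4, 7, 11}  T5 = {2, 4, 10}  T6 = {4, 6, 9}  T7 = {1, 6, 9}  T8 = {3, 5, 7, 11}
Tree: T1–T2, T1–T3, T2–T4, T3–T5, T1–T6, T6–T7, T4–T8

A tree decomposition must satisfy three properties: every vertex lies in some bag; for every edge, both endpoints lie together in some bag; and for every vertex, the bags containing it form a connected subtree. Here vertex 8 appears in no bag, so the decomposition is invalid.

No — vertex 8 appears in no bag.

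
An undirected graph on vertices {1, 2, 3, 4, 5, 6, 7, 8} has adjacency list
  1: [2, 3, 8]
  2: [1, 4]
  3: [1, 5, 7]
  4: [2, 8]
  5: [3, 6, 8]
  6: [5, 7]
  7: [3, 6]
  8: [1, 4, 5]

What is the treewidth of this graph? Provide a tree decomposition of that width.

The largest bag has 3 vertices, giving width 2; this decomposition certifies tw(G) ≤ 2. For the lower bound, G contains the cycle 6–7–3–5–6, so G is not a forest; only forests have treewidth ≤ 1, hence tw(G) ≥ 2. Combining the bounds, tw(G) = 2.

Treewidth 2.
One optimal decomposition is:
Bags: B1 = {5, 6, 7}  B2 = {3, 5, 7}  B3 = {3, 5, 8}  B4 = {1, 3, 8}  B5 = {1, 4, 8}  B6 = {1, 2, 4}
Tree: B1–B2, B2–B3, B3–B4, B4–B5, B5–B6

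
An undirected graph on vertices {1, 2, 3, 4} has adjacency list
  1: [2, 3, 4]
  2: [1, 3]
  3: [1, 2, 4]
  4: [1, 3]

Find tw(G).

A width-2 tree decomposition is:
Bags: B1 = {1, 2, 3}  B2 = {1, 3, 4}
Tree: B1–B2
Every bag has size at most 3, so the width is 3 − 1 = 2 and tw(G) ≤ 2. Conversely, {1, 2, 3} is a clique of size 3, and the vertices of any clique must share a bag in every tree decomposition; so some bag has ≥ 3 vertices and tw(G) ≥ 2. Combining the bounds, tw(G) = 2.

2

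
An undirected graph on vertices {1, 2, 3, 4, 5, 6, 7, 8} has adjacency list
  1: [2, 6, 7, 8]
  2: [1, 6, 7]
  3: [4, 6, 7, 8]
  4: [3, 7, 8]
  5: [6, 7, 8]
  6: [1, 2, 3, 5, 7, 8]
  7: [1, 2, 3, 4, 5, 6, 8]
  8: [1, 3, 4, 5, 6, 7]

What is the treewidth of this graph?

3

A width-3 tree decomposition is:
Bags: B1 = {5, 6, 7, 8}  B2 = {1, 6, 7, 8}  B3 = {3, 6, 7, 8}  B4 = {3, 4, 7, 8}  B5 = {1, 2, 6, 7}
Tree: B1–B2, B1–B3, B3–B4, B2–B5
Each bag holds 4 vertices, so the decomposition has width 3, which upper-bounds the treewidth. Conversely, {3, 4, 7, 8} is a clique of size 4, and the vertices of any clique must share a bag in every tree decomposition; so some bag has ≥ 4 vertices and tw(G) ≥ 3. Combining the bounds, tw(G) = 3.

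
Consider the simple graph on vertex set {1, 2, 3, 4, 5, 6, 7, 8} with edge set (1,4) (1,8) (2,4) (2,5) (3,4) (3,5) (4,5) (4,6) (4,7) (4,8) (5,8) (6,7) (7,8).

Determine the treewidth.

A width-2 tree decomposition is:
Bags: B1 = {4, 5, 8}  B2 = {4, 7, 8}  B3 = {4, 6, 7}  B4 = {3, 4, 5}  B5 = {1, 4, 8}  B6 = {2, 4, 5}
Tree: B1–B2, B2–B3, B1–B4, B2–B5, B1–B6
The largest bag has 3 vertices, giving width 2; this decomposition certifies tw(G) ≤ 2. For the lower bound, the 3 vertices {1, 4, 8} are pairwise adjacent, and any tree decomposition puts a clique entirely inside one bag — forcing width ≥ 2. The upper and lower bounds meet at 2, so that is the treewidth.

2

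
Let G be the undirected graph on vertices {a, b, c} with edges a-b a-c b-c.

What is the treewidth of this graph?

2

A width-2 tree decomposition is:
Bags: B1 = {a, b, c}
Tree: (single bag)
A single bag containing all 3 vertices is trivially a valid decomposition of width 2. On the other hand G contains the 3-clique {a, b, c}. A clique must lie in a single bag of any decomposition, so no decomposition can have width below 2. Therefore the treewidth is 2.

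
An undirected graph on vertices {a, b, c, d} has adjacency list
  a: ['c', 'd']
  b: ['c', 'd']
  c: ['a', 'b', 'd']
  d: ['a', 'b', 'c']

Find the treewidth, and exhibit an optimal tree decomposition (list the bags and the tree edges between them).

Every bag has size at most 3, so the width is 3 − 1 = 2 and tw(G) ≤ 2. Conversely, {a, c, d} is a clique of size 3, and the vertices of any clique must share a bag in every tree decomposition; so some bag has ≥ 3 vertices and tw(G) ≥ 2. Therefore the treewidth is 2.

Treewidth 2.
Bags: B1 = {a, c, d}  B2 = {b, c, d}
Tree: B1–B2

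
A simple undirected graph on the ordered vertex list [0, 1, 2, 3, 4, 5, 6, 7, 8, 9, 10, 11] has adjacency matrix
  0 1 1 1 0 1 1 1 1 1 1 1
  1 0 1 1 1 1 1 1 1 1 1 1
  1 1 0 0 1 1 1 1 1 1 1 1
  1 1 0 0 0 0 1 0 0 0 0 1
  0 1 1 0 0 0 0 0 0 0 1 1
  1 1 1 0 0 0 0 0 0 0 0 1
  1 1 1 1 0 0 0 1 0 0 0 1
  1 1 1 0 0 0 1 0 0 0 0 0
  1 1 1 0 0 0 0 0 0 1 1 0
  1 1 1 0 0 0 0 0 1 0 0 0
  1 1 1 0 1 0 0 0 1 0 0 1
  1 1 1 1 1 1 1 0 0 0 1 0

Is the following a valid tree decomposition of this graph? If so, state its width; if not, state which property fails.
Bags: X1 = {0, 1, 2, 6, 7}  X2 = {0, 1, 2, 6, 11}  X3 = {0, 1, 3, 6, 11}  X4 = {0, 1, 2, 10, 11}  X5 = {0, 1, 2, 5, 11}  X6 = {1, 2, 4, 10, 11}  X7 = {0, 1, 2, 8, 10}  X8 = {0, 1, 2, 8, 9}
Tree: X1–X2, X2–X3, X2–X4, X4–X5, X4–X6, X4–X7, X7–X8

Vertex coverage: the bags together contain {0, 1, 2, 3, 4, 5, 6, 7, 8, 9, 10, 11}, the full vertex set. Edge coverage: each edge of G has both endpoints in at least one bag. Running intersection: for every vertex, the bags containing it form a connected subtree. All three properties hold, so this is a valid tree decomposition of width max|bag| − 1 = 4, and hence tw(G) ≤ 4.

Yes; width 4.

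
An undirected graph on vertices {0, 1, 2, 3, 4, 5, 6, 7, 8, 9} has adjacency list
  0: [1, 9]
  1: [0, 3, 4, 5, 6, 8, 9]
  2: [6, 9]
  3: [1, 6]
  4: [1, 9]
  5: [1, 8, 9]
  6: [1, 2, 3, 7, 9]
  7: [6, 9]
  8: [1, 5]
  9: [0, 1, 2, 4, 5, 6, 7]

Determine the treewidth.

2

A width-2 tree decomposition is:
Bags: B1 = {6, 7, 9}  B2 = {1, 6, 9}  B3 = {2, 6, 9}  B4 = {1, 5, 9}  B5 = {1, 5, 8}  B6 = {0, 1, 9}  B7 = {1, 4, 9}  B8 = {1, 3, 6}
Tree: B1–B2, B2–B3, B2–B4, B4–B5, B4–B6, B6–B7, B2–B8
Each bag holds 3 vertices, so the decomposition has width 2, which upper-bounds the treewidth. For the lower bound, the 3 vertices {1, 5, 8} are pairwise adjacent, and any tree decomposition puts a clique entirely inside one bag — forcing width ≥ 2. Hence tw(G) = 2 exactly.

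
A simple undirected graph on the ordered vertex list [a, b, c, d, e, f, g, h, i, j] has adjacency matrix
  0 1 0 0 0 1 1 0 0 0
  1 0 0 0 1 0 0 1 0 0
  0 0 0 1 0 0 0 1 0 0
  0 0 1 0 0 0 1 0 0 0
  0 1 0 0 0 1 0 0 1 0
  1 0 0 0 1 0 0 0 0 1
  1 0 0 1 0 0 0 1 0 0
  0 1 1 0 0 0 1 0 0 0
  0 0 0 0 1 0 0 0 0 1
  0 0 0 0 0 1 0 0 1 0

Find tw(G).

A width-2 tree decomposition is:
Bags: B1 = {f, i, j}  B2 = {e, f, i}  B3 = {a, e, f}  B4 = {a, b, e}  B5 = {a, b, g}  B6 = {b, g, h}  B7 = {d, g, h}  B8 = {c, d, h}
Tree: B1–B2, B2–B3, B3–B4, B4–B5, B5–B6, B6–B7, B7–B8
Each bag holds 3 vertices, so the decomposition has width 2, which upper-bounds the treewidth. Since j–i–e–f–j is a cycle in G, G is not acyclic. Forests are exactly the graphs of treewidth ≤ 1, so tw(G) ≥ 2. Hence tw(G) = 2 exactly.

2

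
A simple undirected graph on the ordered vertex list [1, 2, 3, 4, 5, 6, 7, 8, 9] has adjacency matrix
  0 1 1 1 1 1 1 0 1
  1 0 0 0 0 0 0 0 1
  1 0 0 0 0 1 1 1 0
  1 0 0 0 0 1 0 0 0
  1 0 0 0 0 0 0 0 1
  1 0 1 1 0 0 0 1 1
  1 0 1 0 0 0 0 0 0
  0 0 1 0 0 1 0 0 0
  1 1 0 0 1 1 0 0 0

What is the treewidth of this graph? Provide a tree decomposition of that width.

Treewidth 2.
Bags: B1 = {1, 6, 9}  B2 = {1, 3, 6}  B3 = {1, 5, 9}  B4 = {1, 3, 7}  B5 = {1, 4, 6}  B6 = {3, 6, 8}  B7 = {1, 2, 9}
Tree: B1–B2, B1–B3, B2–B4, B1–B5, B2–B6, B3–B7

The largest bag has 3 vertices, giving width 2; this decomposition certifies tw(G) ≤ 2. For the lower bound, the 3 vertices {3, 6, 8} are pairwise adjacent, and any tree decomposition puts a clique entirely inside one bag — forcing width ≥ 2. Therefore the treewidth is 2.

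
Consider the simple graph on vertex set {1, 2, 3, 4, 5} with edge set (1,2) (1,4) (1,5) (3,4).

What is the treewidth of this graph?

A width-1 tree decomposition is:
Bags: B1 = {3, 4}  B2 = {1, 4}  B3 = {1, 5}  B4 = {1, 2}
Tree: B1–B2, B2–B3, B2–B4
Each bag holds 2 vertices, so the decomposition has width 1, which upper-bounds the treewidth. Any graph with an edge has treewidth ≥ 1, and G has the edge 3–4. The upper and lower bounds meet at 1, so that is the treewidth.

1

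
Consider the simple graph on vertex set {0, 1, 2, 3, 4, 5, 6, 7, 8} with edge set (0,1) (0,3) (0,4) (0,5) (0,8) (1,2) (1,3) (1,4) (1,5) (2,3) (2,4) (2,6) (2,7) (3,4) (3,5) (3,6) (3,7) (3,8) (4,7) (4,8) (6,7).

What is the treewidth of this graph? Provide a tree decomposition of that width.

Every bag has size at most 4, so the width is 4 − 1 = 3 and tw(G) ≤ 3. On the other hand G contains the 4-clique {0, 3, 4, 8}. A clique must lie in a single bag of any decomposition, so no decomposition can have width below 3. Combining the bounds, tw(G) = 3.

Treewidth 3.
Bags: B1 = {0, 1, 3, 4}  B2 = {1, 2, 3, 4}  B3 = {0, 3, 4, 8}  B4 = {2, 3, 4, 7}  B5 = {2, 3, 6, 7}  B6 = {0, 1, 3, 5}
Tree: B1–B2, B1–B3, B2–B4, B4–B5, B1–B6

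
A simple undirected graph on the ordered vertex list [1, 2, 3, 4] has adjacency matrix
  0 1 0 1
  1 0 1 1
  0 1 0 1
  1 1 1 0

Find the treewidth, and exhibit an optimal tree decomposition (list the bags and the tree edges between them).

Treewidth 2.
One optimal decomposition is:
Bags: B1 = {2, 3, 4}  B2 = {1, 2, 4}
Tree: B1–B2

Each bag holds 3 vertices, so the decomposition has width 2, which upper-bounds the treewidth. Conversely, {1, 2, 4} is a clique of size 3, and the vertices of any clique must share a bag in every tree decomposition; so some bag has ≥ 3 vertices and tw(G) ≥ 2. The upper and lower bounds meet at 2, so that is the treewidth.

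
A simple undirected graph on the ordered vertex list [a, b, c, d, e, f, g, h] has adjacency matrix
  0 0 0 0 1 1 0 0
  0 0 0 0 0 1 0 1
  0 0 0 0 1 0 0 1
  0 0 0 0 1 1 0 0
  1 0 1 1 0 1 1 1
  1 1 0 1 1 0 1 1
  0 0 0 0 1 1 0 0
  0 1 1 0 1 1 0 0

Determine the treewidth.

A width-2 tree decomposition is:
Bags: B1 = {c, e, h}  B2 = {e, f, h}  B3 = {b, f, h}  B4 = {d, e, f}  B5 = {a, e, f}  B6 = {e, f, g}
Tree: B1–B2, B2–B3, B2–B4, B2–B5, B5–B6
The largest bag has 3 vertices, giving width 2; this decomposition certifies tw(G) ≤ 2. On the other hand G contains the 3-clique {c, e, h}. A clique must lie in a single bag of any decomposition, so no decomposition can have width below 2. Combining the bounds, tw(G) = 2.

2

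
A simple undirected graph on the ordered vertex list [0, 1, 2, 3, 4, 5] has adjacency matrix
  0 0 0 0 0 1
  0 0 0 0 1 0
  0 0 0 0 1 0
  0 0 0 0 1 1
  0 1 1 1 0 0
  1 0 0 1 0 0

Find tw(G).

1

A width-1 tree decomposition is:
Bags: B1 = {1, 4}  B2 = {3, 4}  B3 = {3, 5}  B4 = {2, 4}  B5 = {0, 5}
Tree: B1–B2, B2–B3, B2–B4, B3–B5
Every bag has size at most 2, so the width is 2 − 1 = 1 and tw(G) ≤ 1. G has an edge, so its treewidth is at least 1. Hence tw(G) = 1 exactly.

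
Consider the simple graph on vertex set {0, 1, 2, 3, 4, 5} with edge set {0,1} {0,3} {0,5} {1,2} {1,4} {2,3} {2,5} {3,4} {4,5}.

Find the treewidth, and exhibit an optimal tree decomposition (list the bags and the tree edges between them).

Treewidth 3.
One such decomposition:
Bags: B1 = {1, 3, 4, 5}  B2 = {0, 1, 3, 5}  B3 = {1, 2, 3, 5}
Tree: B1–B2, B2–B3

The largest bag has 4 vertices, giving width 3; this decomposition certifies tw(G) ≤ 3. For the lower bound: the 4 vertex sets {1,4}, {0,3}, {5}, {2} are disjoint, each induces a connected subgraph, and every pair is joined by at least one edge of G. Contracting each set to a single vertex therefore yields K_{4} as a minor, and since treewidth is minor-monotone, tw(G) ≥ tw(K_{4}) = 3. Combining the bounds, tw(G) = 3.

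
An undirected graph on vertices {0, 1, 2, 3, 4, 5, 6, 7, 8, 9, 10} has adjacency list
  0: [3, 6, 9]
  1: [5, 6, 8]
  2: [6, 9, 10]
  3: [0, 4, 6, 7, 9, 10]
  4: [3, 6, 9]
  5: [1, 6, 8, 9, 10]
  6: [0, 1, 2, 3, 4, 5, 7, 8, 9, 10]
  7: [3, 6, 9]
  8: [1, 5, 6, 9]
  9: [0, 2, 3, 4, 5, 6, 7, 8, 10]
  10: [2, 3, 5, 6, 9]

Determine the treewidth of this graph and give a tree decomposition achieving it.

Each bag holds 4 vertices, so the decomposition has width 3, which upper-bounds the treewidth. Conversely, {1, 5, 6, 8} is a clique of size 4, and the vertices of any clique must share a bag in every tree decomposition; so some bag has ≥ 4 vertices and tw(G) ≥ 3. Therefore the treewidth is 3.

Treewidth 3.
One optimal decomposition is:
Bags: B1 = {0, 3, 6, 9}  B2 = {3, 6, 9, 10}  B3 = {5, 6, 9, 10}  B4 = {3, 6, 7, 9}  B5 = {2, 6, 9, 10}  B6 = {5, 6, 8, 9}  B7 = {1, 5, 6, 8}  B8 = {3, 4, 6, 9}
Tree: B1–B2, B2–B3, B2–B4, B2–B5, B3–B6, B6–B7, B4–B8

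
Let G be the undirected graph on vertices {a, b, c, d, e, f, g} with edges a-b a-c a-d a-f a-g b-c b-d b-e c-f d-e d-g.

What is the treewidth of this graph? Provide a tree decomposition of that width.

Treewidth 2.
One such decomposition:
Bags: B1 = {a, b, d}  B2 = {a, b, c}  B3 = {b, d, e}  B4 = {a, c, f}  B5 = {a, d, g}
Tree: B1–B2, B1–B3, B2–B4, B1–B5

Every bag has size at most 3, so the width is 3 − 1 = 2 and tw(G) ≤ 2. Conversely, {b, d, e} is a clique of size 3, and the vertices of any clique must share a bag in every tree decomposition; so some bag has ≥ 3 vertices and tw(G) ≥ 2. Therefore the treewidth is 2.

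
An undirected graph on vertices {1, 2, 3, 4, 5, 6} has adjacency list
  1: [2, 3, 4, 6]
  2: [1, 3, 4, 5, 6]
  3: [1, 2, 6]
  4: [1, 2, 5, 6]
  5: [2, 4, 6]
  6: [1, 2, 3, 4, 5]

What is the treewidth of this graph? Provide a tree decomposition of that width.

Each bag holds 4 vertices, so the decomposition has width 3, which upper-bounds the treewidth. On the other hand G contains the 4-clique {1, 2, 3, 6}. A clique must lie in a single bag of any decomposition, so no decomposition can have width below 3. The upper and lower bounds meet at 3, so that is the treewidth.

Treewidth 3.
One optimal decomposition is:
Bags: B1 = {1, 2, 4, 6}  B2 = {1, 2, 3, 6}  B3 = {2, 4, 5, 6}
Tree: B1–B2, B1–B3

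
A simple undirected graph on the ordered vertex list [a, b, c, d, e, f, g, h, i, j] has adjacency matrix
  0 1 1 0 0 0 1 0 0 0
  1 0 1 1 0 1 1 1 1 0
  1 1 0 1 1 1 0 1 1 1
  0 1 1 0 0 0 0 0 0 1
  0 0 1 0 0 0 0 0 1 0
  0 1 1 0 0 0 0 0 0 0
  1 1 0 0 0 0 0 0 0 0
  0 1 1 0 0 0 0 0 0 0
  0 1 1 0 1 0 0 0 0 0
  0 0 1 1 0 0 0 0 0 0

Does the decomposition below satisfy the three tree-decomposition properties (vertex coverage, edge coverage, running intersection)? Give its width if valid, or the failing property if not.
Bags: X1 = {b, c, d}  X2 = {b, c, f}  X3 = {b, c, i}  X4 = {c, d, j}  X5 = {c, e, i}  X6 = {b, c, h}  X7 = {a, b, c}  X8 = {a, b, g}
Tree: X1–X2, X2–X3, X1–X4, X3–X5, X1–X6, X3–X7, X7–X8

Yes; width 2.

Vertex coverage: the bags together contain {a, b, c, d, e, f, g, h, i, j}, the full vertex set. Edge coverage: each edge of G has both endpoints in at least one bag. Running intersection: for every vertex, the bags containing it form a connected subtree. All three properties hold, so this is a valid tree decomposition of width max|bag| − 1 = 2, and hence tw(G) ≤ 2.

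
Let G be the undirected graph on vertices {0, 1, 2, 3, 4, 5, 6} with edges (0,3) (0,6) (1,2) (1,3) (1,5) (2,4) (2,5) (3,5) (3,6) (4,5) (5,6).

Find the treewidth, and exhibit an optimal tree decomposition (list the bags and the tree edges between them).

Each bag holds 3 vertices, so the decomposition has width 2, which upper-bounds the treewidth. For the lower bound, the 3 vertices {0, 3, 6} are pairwise adjacent, and any tree decomposition puts a clique entirely inside one bag — forcing width ≥ 2. The upper and lower bounds meet at 2, so that is the treewidth.

Treewidth 2.
One such decomposition:
Bags: B1 = {2, 4, 5}  B2 = {1, 2, 5}  B3 = {1, 3, 5}  B4 = {3, 5, 6}  B5 = {0, 3, 6}
Tree: B1–B2, B2–B3, B3–B4, B4–B5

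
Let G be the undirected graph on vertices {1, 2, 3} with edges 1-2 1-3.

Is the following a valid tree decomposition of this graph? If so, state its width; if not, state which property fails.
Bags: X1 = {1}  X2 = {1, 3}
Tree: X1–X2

No — vertex 2 appears in no bag.

A tree decomposition must satisfy three properties: every vertex lies in some bag; for every edge, both endpoints lie together in some bag; and for every vertex, the bags containing it form a connected subtree. Here vertex 2 appears in no bag, so the decomposition is invalid.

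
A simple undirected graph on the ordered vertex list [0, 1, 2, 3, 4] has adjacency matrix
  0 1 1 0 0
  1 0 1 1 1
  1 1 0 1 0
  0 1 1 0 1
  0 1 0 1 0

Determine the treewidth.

2

A width-2 tree decomposition is:
Bags: B1 = {1, 2, 3}  B2 = {0, 1, 2}  B3 = {1, 3, 4}
Tree: B1–B2, B1–B3
Every bag has size at most 3, so the width is 3 − 1 = 2 and tw(G) ≤ 2. Conversely, {0, 1, 2} is a clique of size 3, and the vertices of any clique must share a bag in every tree decomposition; so some bag has ≥ 3 vertices and tw(G) ≥ 2. The upper and lower bounds meet at 2, so that is the treewidth.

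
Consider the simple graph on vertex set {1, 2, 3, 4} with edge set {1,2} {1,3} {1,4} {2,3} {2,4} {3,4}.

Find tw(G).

A width-3 tree decomposition is:
Bags: B1 = {1, 2, 3, 4}
Tree: (single bag)
A single bag containing all 4 vertices is trivially a valid decomposition of width 3. Conversely, {1, 2, 3, 4} is a clique of size 4, and the vertices of any clique must share a bag in every tree decomposition; so some bag has ≥ 4 vertices and tw(G) ≥ 3. Hence tw(G) = 3 exactly.

3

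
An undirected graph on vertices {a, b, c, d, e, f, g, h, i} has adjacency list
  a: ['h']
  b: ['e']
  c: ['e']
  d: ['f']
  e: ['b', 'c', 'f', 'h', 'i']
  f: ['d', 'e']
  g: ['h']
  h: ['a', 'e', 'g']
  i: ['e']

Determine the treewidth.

A width-1 tree decomposition is:
Bags: B1 = {e, h}  B2 = {e, f}  B3 = {e, i}  B4 = {b, e}  B5 = {a, h}  B6 = {d, f}  B7 = {g, h}  B8 = {c, e}
Tree: B1–B2, B1–B3, B2–B4, B1–B5, B2–B6, B5–B7, B3–B8
The largest bag has 2 vertices, giving width 1; this decomposition certifies tw(G) ≤ 1. Any graph with an edge has treewidth ≥ 1, and G has the edge e–h. Hence tw(G) = 1 exactly.

1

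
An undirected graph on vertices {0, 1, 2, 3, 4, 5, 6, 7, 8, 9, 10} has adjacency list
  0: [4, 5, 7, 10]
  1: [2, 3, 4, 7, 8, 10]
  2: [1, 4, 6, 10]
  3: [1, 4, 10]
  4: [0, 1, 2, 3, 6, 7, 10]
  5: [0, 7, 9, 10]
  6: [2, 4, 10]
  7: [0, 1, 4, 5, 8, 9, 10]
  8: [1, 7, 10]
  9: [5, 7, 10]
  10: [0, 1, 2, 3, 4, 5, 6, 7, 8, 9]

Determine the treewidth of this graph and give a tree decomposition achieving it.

Each bag holds 4 vertices, so the decomposition has width 3, which upper-bounds the treewidth. Conversely, {1, 7, 8, 10} is a clique of size 4, and the vertices of any clique must share a bag in every tree decomposition; so some bag has ≥ 4 vertices and tw(G) ≥ 3. Therefore the treewidth is 3.

Treewidth 3.
One optimal decomposition is:
Bags: B1 = {1, 3, 4, 10}  B2 = {1, 4, 7, 10}  B3 = {1, 2, 4, 10}  B4 = {0, 4, 7, 10}  B5 = {0, 5, 7, 10}  B6 = {1, 7, 8, 10}  B7 = {2, 4, 6, 10}  B8 = {5, 7, 9, 10}
Tree: B1–B2, B1–B3, B2–B4, B4–B5, B2–B6, B3–B7, B5–B8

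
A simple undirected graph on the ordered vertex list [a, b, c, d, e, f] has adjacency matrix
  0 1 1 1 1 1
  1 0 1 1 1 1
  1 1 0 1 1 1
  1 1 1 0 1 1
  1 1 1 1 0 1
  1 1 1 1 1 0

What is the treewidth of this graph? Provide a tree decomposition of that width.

With just one bag of size 6, the width is 6 − 1 = 5, so tw(G) ≤ 5. On the other hand G contains the 6-clique {a, b, c, d, e, f}. A clique must lie in a single bag of any decomposition, so no decomposition can have width below 5. Therefore the treewidth is 5.

Treewidth 5.
Bags: B1 = {a, b, c, d, e, f}
Tree: (single bag)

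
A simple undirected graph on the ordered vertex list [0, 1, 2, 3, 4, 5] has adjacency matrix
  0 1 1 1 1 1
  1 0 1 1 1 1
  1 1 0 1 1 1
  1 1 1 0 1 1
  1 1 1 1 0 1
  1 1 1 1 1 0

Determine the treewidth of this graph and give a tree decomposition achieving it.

Treewidth 5.
One optimal decomposition is:
Bags: B1 = {0, 1, 2, 3, 4, 5}
Tree: (single bag)

With just one bag of size 6, the width is 6 − 1 = 5, so tw(G) ≤ 5. For the lower bound, the 6 vertices {0, 1, 2, 3, 4, 5} are pairwise adjacent, and any tree decomposition puts a clique entirely inside one bag — forcing width ≥ 5. Therefore the treewidth is 5.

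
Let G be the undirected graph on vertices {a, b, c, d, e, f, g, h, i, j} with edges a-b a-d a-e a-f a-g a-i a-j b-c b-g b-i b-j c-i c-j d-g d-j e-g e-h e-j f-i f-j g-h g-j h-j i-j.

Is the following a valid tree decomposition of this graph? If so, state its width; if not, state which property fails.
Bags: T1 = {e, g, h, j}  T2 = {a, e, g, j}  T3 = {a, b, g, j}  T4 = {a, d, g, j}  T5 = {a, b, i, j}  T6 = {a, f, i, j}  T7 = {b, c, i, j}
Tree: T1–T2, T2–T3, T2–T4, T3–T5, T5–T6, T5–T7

Yes; width 3.

Checking the three conditions: (i) the bags cover all of {a, b, c, d, e, f, g, h, i, j}; (ii) for each edge, some bag contains both endpoints; (iii) the bags containing any fixed vertex form a subtree. All hold, so the decomposition is valid with width 4 − 1 = 3.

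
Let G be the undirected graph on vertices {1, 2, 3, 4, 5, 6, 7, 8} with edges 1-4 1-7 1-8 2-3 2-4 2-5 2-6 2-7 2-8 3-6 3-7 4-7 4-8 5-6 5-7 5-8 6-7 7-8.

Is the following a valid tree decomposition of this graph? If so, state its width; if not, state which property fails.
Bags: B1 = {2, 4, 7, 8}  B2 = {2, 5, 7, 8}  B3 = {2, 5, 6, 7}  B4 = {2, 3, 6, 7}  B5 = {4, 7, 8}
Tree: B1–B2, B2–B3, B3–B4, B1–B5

A tree decomposition must satisfy three properties: every vertex lies in some bag; for every edge, both endpoints lie together in some bag; and for every vertex, the bags containing it form a connected subtree. Here vertex 1 appears in no bag, so the decomposition is invalid.

No — vertex 1 appears in no bag.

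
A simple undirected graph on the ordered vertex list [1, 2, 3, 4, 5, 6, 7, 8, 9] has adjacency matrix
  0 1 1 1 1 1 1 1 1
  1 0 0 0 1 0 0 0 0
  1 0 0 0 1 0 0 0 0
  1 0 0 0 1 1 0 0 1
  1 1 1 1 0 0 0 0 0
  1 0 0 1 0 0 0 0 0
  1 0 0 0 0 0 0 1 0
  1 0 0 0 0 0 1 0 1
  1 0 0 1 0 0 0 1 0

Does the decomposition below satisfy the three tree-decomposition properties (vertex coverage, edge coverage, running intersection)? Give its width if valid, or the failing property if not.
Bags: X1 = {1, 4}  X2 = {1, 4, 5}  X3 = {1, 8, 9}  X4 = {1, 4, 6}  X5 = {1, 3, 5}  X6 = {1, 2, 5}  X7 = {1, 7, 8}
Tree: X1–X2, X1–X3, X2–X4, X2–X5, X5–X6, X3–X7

A tree decomposition must satisfy three properties: every vertex lies in some bag; for every edge, both endpoints lie together in some bag; and for every vertex, the bags containing it form a connected subtree. Here edge (9,4) lies in no bag, so the decomposition is invalid.

No — edge (9,4) lies in no bag.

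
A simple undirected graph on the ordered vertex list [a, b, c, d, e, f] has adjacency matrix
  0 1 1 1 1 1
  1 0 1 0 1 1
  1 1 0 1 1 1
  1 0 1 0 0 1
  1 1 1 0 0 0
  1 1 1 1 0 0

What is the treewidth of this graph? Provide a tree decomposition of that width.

Each bag holds 4 vertices, so the decomposition has width 3, which upper-bounds the treewidth. For the lower bound, the 4 vertices {a, b, c, e} are pairwise adjacent, and any tree decomposition puts a clique entirely inside one bag — forcing width ≥ 3. Therefore the treewidth is 3.

Treewidth 3.
One such decomposition:
Bags: B1 = {a, c, d, f}  B2 = {a, b, c, f}  B3 = {a, b, c, e}
Tree: B1–B2, B2–B3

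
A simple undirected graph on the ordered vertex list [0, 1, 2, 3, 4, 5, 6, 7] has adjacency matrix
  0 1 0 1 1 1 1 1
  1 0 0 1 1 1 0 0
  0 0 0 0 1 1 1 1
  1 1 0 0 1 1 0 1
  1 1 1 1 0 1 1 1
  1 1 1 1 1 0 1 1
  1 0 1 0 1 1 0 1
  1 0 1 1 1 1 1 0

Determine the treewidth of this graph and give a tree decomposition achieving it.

The largest bag has 5 vertices, giving width 4; this decomposition certifies tw(G) ≤ 4. On the other hand G contains the 5-clique {0, 1, 3, 4, 5}. A clique must lie in a single bag of any decomposition, so no decomposition can have width below 4. Therefore the treewidth is 4.

Treewidth 4.
Bags: B1 = {0, 3, 4, 5, 7}  B2 = {0, 4, 5, 6, 7}  B3 = {0, 1, 3, 4, 5}  B4 = {2, 4, 5, 6, 7}
Tree: B1–B2, B1–B3, B2–B4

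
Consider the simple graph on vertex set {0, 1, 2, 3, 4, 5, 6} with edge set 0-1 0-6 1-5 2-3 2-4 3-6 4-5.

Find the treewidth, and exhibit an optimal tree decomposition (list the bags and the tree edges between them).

Treewidth 2.
One optimal decomposition is:
Bags: B1 = {2, 3, 4}  B2 = {3, 4, 5}  B3 = {1, 3, 5}  B4 = {0, 1, 3}  B5 = {0, 3, 6}
Tree: B1–B2, B2–B3, B3–B4, B4–B5

The largest bag has 3 vertices, giving width 2; this decomposition certifies tw(G) ≤ 2. For the lower bound, G contains the cycle 3–2–4–5–1–0–6–3, so G is not a forest; only forests have treewidth ≤ 1, hence tw(G) ≥ 2. Combining the bounds, tw(G) = 2.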